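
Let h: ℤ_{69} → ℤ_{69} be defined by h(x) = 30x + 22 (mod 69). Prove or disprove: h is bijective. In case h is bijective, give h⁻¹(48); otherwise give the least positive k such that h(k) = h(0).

By definition, injectivity means: for all a, b in the domain, h(a) = h(b) implies a = b.
We have gcd(30, 69) = 3 > 1. Taking a = 0 and b = 23: h(0) = 22 and h(23) = 30·23 + 22 = 712 ≡ 22 (mod 69).
So h(0) = h(23) while 0 ≠ 23, hence h is not injective, hence not bijective.
Since h is not bijective, we find the least positive k with h(k) = h(0): this means 30k ≡ 0 (mod 69), i.e. 69 ∣ 30k. Since gcd(30, 69) = 3, dividing through by 3 this holds exactly when 23 ∣ 10k, and as gcd(10, 23) = 1, exactly when 23 ∣ k.
The smallest positive such k is 23.

23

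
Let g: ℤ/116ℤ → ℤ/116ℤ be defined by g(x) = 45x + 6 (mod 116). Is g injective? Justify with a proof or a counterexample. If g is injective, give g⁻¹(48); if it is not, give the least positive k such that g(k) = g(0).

86

If g(a) = g(b), then 45a ≡ 45b (mod 116). Because gcd(45, 116) = 1, we may cancel 45 to get a ≡ b (mod 116).
Therefore g is injective.
We now compute 45⁻¹ mod 116 explicitly. Euclid's algorithm: 116 = 2·45 + 26, 45 = 1·26 + 19, 26 = 1·19 + 7, 19 = 2·7 + 5, 7 = 1·5 + 2, 5 = 2·2 + 1; back-substituting gives 1 = 49·45 − 19·116, so 45⁻¹ ≡ 49 (mod 116).
Since g is injective, we find g⁻¹(48): we need 45x ≡ 48 − 6 ≡ 42 (mod 116). Using 45⁻¹ = 49: x ≡ 49·42 = 2058 = 17·116 + 86, so x = 86.
Check: g(86) = 45·86 + 6 = 3876 = 33·116 + 48 ≡ 48 (mod 116).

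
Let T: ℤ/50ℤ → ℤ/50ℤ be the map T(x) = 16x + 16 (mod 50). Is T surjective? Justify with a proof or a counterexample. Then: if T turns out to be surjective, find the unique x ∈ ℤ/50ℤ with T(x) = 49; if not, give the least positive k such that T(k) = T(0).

Recall: surjectivity means every element of the codomain has a preimage under T.
Since gcd(16, 50) = 2, we have 16x ≡ 0 (mod 2) for all x, so T(x) ≡ 0 (mod 2).
But 1 ≢ 0 (mod 2), so 1 ∈ ℤ/50ℤ has no preimage. Therefore T is not surjective.
Since T is not surjective, we find the least positive k with T(k) = T(0): this means 16k ≡ 0 (mod 50), i.e. 50 ∣ 16k. Since gcd(16, 50) = 2, dividing through by 2 this holds exactly when 25 ∣ 8k, and as gcd(8, 25) = 1, exactly when 25 ∣ k.
The smallest positive such k is 25.

25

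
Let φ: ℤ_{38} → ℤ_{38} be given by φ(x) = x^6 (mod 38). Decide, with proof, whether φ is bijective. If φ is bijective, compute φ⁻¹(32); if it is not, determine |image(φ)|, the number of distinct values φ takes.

8

φ(3): Repeated squaring mod 38: 3^1 ≡ 3, 3^2 ≡ 3² = 9, 3^4 ≡ 9² = 81 ≡ 5. Since 6 = 4 + 2, 3^6 ≡ 5·9: 5·9 = 45 ≡ 7. So 3^6 ≡ 7 (mod 38).
φ(5): Repeated squaring mod 38: 5^1 ≡ 5, 5^2 ≡ 5² = 25, 5^4 ≡ 25² = 625 ≡ 17. Since 6 = 4 + 2, 5^6 ≡ 17·25: 17·25 = 425 ≡ 7. So 5^6 ≡ 7 (mod 38).
So φ(3) = φ(5) = 7 while 3 ≠ 5, thus φ is not injective, hence not bijective.
Since φ is not bijective, we determine |image(φ)|. Computing x^6 mod 38 for each x (by repeated squaring, reducing mod 38 at every step), the values φ(0), φ(1), …, φ(37) are: 0, 1, 26, 7, 30, 7, 30, 1, 20, 11, 30, 1, 20, 11, 26, 11, 26, 7, 20, 19, 20, 7, 26, 11, 26, 11, 20, 1, 30, 11, 20, 1, 30, 7, 30, 7, 26, 1.
The distinct values are {0, 1, 7, 11, 19, 20, 26, 30}; there are 8 of them.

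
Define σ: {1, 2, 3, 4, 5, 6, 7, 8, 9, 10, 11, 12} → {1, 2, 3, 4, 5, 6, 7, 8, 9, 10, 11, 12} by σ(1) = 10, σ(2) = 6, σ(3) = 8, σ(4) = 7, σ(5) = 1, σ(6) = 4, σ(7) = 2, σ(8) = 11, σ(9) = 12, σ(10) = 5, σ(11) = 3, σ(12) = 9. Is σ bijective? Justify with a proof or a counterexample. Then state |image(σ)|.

12

The values 10, 6, 8, 7, 1, 4, 2, 11, 12, 5, 3, 9 are a permutation of {1, 2, 3, 4, 5, 6, 7, 8, 9, 10, 11, 12}: each element appears exactly once.
So σ is injective and surjective, hence bijective.
The image of σ is {1, 2, 3, 4, 5, 6, 7, 8, 9, 10, 11, 12}, which has 12 elements.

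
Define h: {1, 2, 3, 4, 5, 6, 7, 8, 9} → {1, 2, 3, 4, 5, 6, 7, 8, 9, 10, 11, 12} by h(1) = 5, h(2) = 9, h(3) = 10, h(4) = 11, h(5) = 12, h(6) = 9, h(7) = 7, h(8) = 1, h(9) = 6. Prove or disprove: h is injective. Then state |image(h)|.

h(2) = 9 = h(6) with 2 ≠ 6, so h is not injective.
The image of h is {1, 5, 6, 7, 9, 10, 11, 12}, which has 8 elements.

8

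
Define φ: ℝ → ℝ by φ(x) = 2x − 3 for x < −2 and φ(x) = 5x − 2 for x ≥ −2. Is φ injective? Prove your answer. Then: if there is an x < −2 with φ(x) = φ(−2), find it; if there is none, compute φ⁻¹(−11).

-9/2

Both pieces are strictly increasing (slopes 2 and 5), so each is injective on its own interval.
The left piece maps (−∞, −2) onto (−∞, −7); the right piece maps [−2, ∞) onto [−12, ∞).
These images overlap. In particular φ(−2) = −12 (right piece), and solving 2x − 3 = −12 on the left piece gives x = −9/2 < −2.
So φ(−9/2) = φ(−2) with −9/2 ≠ −2, and φ is not injective. This x = −9/2 is the requested value below −2.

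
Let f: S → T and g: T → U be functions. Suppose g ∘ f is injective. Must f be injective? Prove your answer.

Suppose f(a) = f(b). Applying g: (g ∘ f)(a) = (g ∘ f)(b). Since g ∘ f is injective, a = b. So f is injective.

injective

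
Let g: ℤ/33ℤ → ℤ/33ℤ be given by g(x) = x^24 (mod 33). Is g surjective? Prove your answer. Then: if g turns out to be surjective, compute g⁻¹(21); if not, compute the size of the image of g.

g(4): Repeated squaring mod 33: 4^1 ≡ 4, 4^2 ≡ 4² = 16, 4^4 ≡ 16² = 256 ≡ 25, 4^8 ≡ 25² = 625 ≡ 31, 4^16 ≡ 31² = 961 ≡ 4. Since 24 = 16 + 8, 4^24 ≡ 4·31: 4·31 = 124 ≡ 25. So 4^24 ≡ 25 (mod 33).
g(7): Repeated squaring mod 33: 7^1 ≡ 7, 7^2 ≡ 7² = 49 ≡ 16, 7^4 ≡ 16² = 256 ≡ 25, 7^8 ≡ 25² = 625 ≡ 31, 7^16 ≡ 31² = 961 ≡ 4. Since 24 = 16 + 8, 7^24 ≡ 4·31: 4·31 = 124 ≡ 25. So 7^24 ≡ 25 (mod 33).
So g(4) = g(7) = 25 while 4 ≠ 7, hence g is not injective.
A non-injective map from the 33-element set ℤ/33ℤ to itself takes at most 32 distinct values, so it cannot be surjective. So g is not surjective.
Since g is not surjective, we determine |image(g)|. Computing x^24 mod 33 for each x (by repeated squaring, reducing mod 33 at every step), the values g(0), g(1), …, g(32) are: 0, 1, 16, 15, 25, 31, 9, 25, 4, 27, 1, 22, 12, 16, 4, 3, 31, 31, 3, 4, 16, 12, 22, 1, 27, 4, 25, 9, 31, 25, 15, 16, 1.
The distinct values are {0, 1, 3, 4, 9, 12, 15, 16, 22, 25, 27, 31}; there are 12 of them.

12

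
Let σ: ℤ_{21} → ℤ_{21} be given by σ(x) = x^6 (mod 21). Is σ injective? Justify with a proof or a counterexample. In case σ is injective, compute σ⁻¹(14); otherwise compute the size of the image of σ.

4

σ(1) = 1^6 = 1.
σ(2): Repeated squaring mod 21: 2^1 ≡ 2, 2^2 ≡ 2² = 4, 2^4 ≡ 4² = 16. Since 6 = 4 + 2, 2^6 ≡ 16·4: 16·4 = 64 ≡ 1. So 2^6 ≡ 1 (mod 21).
So σ(1) = σ(2) = 1 while 1 ≠ 2, thus σ is not injective.
Since σ is not injective, we determine |image(σ)|. Computing x^6 mod 21 for each x (by repeated squaring, reducing mod 21 at every step), the values σ(0), σ(1), …, σ(20) are: 0, 1, 1, 15, 1, 1, 15, 7, 1, 15, 1, 1, 15, 1, 7, 15, 1, 1, 15, 1, 1.
The distinct values are {0, 1, 7, 15}; there are 4 of them.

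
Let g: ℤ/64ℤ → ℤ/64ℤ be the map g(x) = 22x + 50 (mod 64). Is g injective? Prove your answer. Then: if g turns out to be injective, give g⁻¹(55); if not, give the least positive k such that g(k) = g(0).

32

We have gcd(22, 64) = 2 > 1. Taking u = 0 and v = 32: g(0) = 50 and g(32) = 22·32 + 50 = 754 ≡ 50 (mod 64).
So g(0) = g(32) while 0 ≠ 32, so g is not injective.
Since g is not injective, we find the least positive k with g(k) = g(0): this means 22k ≡ 0 (mod 64), i.e. 64 ∣ 22k. Since gcd(22, 64) = 2, dividing through by 2 this holds exactly when 32 ∣ 11k, and as gcd(11, 32) = 1, exactly when 32 ∣ k.
The smallest positive such k is 32.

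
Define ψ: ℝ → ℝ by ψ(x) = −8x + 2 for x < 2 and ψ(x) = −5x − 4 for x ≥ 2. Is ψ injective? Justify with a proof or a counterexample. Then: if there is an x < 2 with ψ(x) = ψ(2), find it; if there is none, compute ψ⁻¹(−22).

18/5

Both pieces are strictly decreasing (slopes −8 and −5), so each is injective on its own interval.
The left piece maps (−∞, 2) onto (−14, ∞); the right piece maps [2, ∞) onto (−∞, −14].
These images are disjoint, so no value is attained by both pieces. Hence ψ is injective.
Because the two images are disjoint, no x < 2 has ψ(x) = ψ(2), so we compute ψ⁻¹(−22): −22 lies in (−∞, −14], so solve −5x − 4 = −22: x = (−22 + 4)/(−5) = 18/5.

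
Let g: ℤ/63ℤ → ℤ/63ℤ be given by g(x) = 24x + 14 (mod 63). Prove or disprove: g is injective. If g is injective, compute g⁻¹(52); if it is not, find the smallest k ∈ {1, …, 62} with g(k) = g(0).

Recall: g is injective when g(u) = g(v) forces u = v.
We have gcd(24, 63) = 3 > 1. Taking u = 0 and v = 21: g(0) = 14 and g(21) = 24·21 + 14 = 518 ≡ 14 (mod 63).
So g(0) = g(21) while 0 ≠ 21, thus g is not injective.
Since g is not injective, we find the least positive k with g(k) = g(0): this means 24k ≡ 0 (mod 63), i.e. 63 ∣ 24k. Since gcd(24, 63) = 3, dividing through by 3 this holds exactly when 21 ∣ 8k, and as gcd(8, 21) = 1, exactly when 21 ∣ k.
The smallest positive such k is 21.

21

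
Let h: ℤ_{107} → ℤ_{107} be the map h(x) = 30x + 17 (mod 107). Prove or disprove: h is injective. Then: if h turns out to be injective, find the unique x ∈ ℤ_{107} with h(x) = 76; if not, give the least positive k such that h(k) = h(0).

Recall: h is injective when h(u) = h(v) forces u = v.
Suppose h(u) = h(v) in ℤ_{107}. Then 30u + 17 ≡ 30v + 17 (mod 107), hence 30(u − v) ≡ 0 (mod 107).
Since gcd(30, 107) = 1, 30 is invertible modulo 107, so u − v ≡ 0 (mod 107), i.e. u = v.
So h is injective.
We now compute 30⁻¹ mod 107 explicitly. Euclid's algorithm: 107 = 3·30 + 17, 30 = 1·17 + 13, 17 = 1·13 + 4, 13 = 3·4 + 1; back-substituting gives 1 = 25·30 − 7·107, so 30⁻¹ ≡ 25 (mod 107).
Since h is injective, we find h⁻¹(76): we need 30x ≡ 76 − 17 ≡ 59 (mod 107). Using 30⁻¹ = 25: x ≡ 25·59 = 1475 = 13·107 + 84, so x = 84.
Check: h(84) = 30·84 + 17 = 2537 = 23·107 + 76 ≡ 76 (mod 107).

84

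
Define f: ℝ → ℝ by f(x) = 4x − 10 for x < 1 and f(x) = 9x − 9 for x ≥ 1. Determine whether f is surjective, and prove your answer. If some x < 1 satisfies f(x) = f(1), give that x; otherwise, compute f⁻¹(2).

11/9

Both pieces are strictly increasing (slopes 4 and 9), so each is injective on its own interval.
The left piece maps (−∞, 1) onto (−∞, −6); the right piece maps [1, ∞) onto [0, ∞).
The union (−∞, −6) ∪ [0, ∞) omits the interval between −6 and 0; in particular −6 has no preimage. So f is not surjective.
Because the two images are disjoint, no x < 1 has f(x) = f(1), so we compute f⁻¹(2): 2 lies in [0, ∞), so solve 9x − 9 = 2: x = (2 + 9)/9 = 11/9.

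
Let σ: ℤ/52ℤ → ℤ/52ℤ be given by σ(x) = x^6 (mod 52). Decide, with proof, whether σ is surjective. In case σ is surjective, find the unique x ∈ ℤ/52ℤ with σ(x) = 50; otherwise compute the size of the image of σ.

σ(1) = 1^6 = 1.
σ(3): Repeated squaring mod 52: 3^1 ≡ 3, 3^2 ≡ 3² = 9, 3^4 ≡ 9² = 81 ≡ 29. Since 6 = 4 + 2, 3^6 ≡ 29·9: 29·9 = 261 ≡ 1. So 3^6 ≡ 1 (mod 52).
So σ(1) = σ(3) = 1 while 1 ≠ 3, thus σ is not injective.
A non-injective map from the 52-element set ℤ/52ℤ to itself takes at most 51 distinct values, so it cannot be surjective. Hence σ is not surjective.
Since σ is not surjective, we determine |image(σ)|. Computing x^6 mod 52 for each x (by repeated squaring, reducing mod 52 at every step), the values σ(0), σ(1), …, σ(51) are: 0, 1, 12, 1, 40, 25, 12, 25, 12, 1, 40, 25, 40, 13, 40, 25, 40, 1, 12, 25, 12, 25, 40, 1, 12, 1, 0, 1, 12, 1, 40, 25, 12, 25, 12, 1, 40, 25, 40, 13, 40, 25, 40, 1, 12, 25, 12, 25, 40, 1, 12, 1.
The distinct values are {0, 1, 12, 13, 25, 40}; there are 6 of them.

6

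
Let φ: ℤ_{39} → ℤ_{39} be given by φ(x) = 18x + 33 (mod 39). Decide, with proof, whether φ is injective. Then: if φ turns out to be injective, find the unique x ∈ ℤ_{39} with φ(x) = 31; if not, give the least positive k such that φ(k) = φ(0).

Recall: injectivity means: for all s, t in the domain, φ(s) = φ(t) implies s = t.
We have gcd(18, 39) = 3 > 1. Taking s = 0 and t = 13: φ(0) = 33 and φ(13) = 18·13 + 33 = 267 ≡ 33 (mod 39).
So φ(0) = φ(13) while 0 ≠ 13, hence φ is not injective.
Since φ is not injective, we find the least positive k with φ(k) = φ(0): this means 18k ≡ 0 (mod 39), i.e. 39 ∣ 18k. Since gcd(18, 39) = 3, dividing through by 3 this holds exactly when 13 ∣ 6k, and as gcd(6, 13) = 1, exactly when 13 ∣ k.
The smallest positive such k is 13.

13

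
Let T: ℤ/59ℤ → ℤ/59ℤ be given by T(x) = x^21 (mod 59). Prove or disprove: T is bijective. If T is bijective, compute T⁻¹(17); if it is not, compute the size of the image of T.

Since 59 is prime, the nonzero elements of ℤ/59ℤ form a cyclic group of order 58.
As gcd(21, 58) = 1, raising to the 21st power is a bijection on this group: if a^21 ≡ b^21 then (ab^{−1})^21 = 1, and the only element of order dividing gcd(21, 58) = 1 is 1, so a = b.
With T(0) = 0 this makes T injective on all of ℤ/59ℤ, hence bijective (finite equal-size domain and codomain). In particular T is bijective.
Since T is bijective, we find the preimage of 17. The inverse of x ↦ x^21 on (ℤ/59ℤ)^× is x ↦ x^47, because 21·47 = 987 = 17·58 + 1 ≡ 1 (mod 58) and x^{58} = 1 for x ≠ 0 (Fermat). So T⁻¹(17) = 17^47 mod 59.
Repeated squaring mod 59: 17^1 ≡ 17, 17^2 ≡ 17² = 289 ≡ 53, 17^4 ≡ 53² = 2809 ≡ 36, 17^8 ≡ 36² = 1296 ≡ 57, 17^16 ≡ 57² = 3249 ≡ 4, 17^32 ≡ 4² = 16. Since 47 = 32 + 8 + 4 + 2 + 1, 17^47 ≡ 16·57·36·53·17: 16·57 = 912 ≡ 27, then 27·36 = 972 ≡ 28, then 28·53 = 1484 ≡ 9, then 9·17 = 153 ≡ 35. So 17^47 ≡ 35 (mod 59).
Hence T⁻¹(17) = 35.

35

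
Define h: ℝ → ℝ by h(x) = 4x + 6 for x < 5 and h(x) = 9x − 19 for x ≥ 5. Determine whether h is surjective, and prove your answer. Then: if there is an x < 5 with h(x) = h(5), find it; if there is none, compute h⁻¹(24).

9/2

Both pieces are strictly increasing (slopes 4 and 9), so each is injective on its own interval.
The left piece maps (−∞, 5) onto (−∞, 26); the right piece maps [5, ∞) onto [26, ∞).
These images together cover ℝ, so h is surjective.
Because the two images are disjoint, no x < 5 has h(x) = h(5), so we compute h⁻¹(24): 24 lies in (−∞, 26), so solve 4x + 6 = 24: x = (24 − 6)/4 = 9/2.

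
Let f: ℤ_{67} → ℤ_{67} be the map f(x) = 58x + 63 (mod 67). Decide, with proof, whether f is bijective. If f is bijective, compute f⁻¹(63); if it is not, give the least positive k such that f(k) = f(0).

If f(s) = f(t), then 58s ≡ 58t (mod 67). Because gcd(58, 67) = 1, we may cancel 58 to get s ≡ t (mod 67).
We now compute 58⁻¹ mod 67 explicitly. Euclid's algorithm: 67 = 1·58 + 9, 58 = 6·9 + 4, 9 = 2·4 + 1; back-substituting gives 1 = 52·58 − 45·67, so 58⁻¹ ≡ 52 (mod 67).
Then y ↦ 52(y − 63) is a two-sided inverse to f, so every y ∈ ℤ_{67} has a preimage.
Hence f is bijective.
Since f is bijective, we find f⁻¹(63): we need 58x ≡ 63 − 63 ≡ 0 (mod 67). Using 58⁻¹ = 52: x ≡ 52·0 = 0, so x = 0.
Check: f(0) = 58·0 + 63 = 63 ≡ 63 (mod 67).

0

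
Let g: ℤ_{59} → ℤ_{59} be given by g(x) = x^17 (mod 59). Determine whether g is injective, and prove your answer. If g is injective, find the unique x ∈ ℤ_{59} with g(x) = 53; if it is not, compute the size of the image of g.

Since 59 is prime, the nonzero elements of ℤ_{59} form a cyclic group of order 58.
As gcd(17, 58) = 1, raising to the 17th power is a bijection on this group: if x_1^17 ≡ x_2^17 then (x_1x_2^{−1})^17 = 1, and the only element of order dividing gcd(17, 58) = 1 is 1, so x_1 = x_2.
With g(0) = 0 this makes g injective on all of ℤ_{59}, hence bijective (finite equal-size domain and codomain). In particular g is injective.
Since g is injective, we find the preimage of 53. The inverse of x ↦ x^17 on (ℤ_{59})^× is x ↦ x^41, because 17·41 = 697 = 12·58 + 1 ≡ 1 (mod 58) and x^{58} = 1 for x ≠ 0 (Fermat). So g⁻¹(53) = 53^41 mod 59.
Repeated squaring mod 59: 53^1 ≡ 53, 53^2 ≡ 53² = 2809 ≡ 36, 53^4 ≡ 36² = 1296 ≡ 57, 53^8 ≡ 57² = 3249 ≡ 4, 53^16 ≡ 4² = 16, 53^32 ≡ 16² = 256 ≡ 20. Since 41 = 32 + 8 + 1, 53^41 ≡ 20·4·53: 20·4 = 80 ≡ 21, then 21·53 = 1113 ≡ 51. So 53^41 ≡ 51 (mod 59).
Hence g⁻¹(53) = 51.

51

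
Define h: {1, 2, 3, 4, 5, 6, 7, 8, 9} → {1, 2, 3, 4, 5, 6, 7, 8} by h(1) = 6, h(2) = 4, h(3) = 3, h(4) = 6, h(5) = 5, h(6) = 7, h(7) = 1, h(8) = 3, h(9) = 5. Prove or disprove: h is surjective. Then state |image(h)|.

6

No element maps to 2, so h is not surjective.
The image of h is {1, 3, 4, 5, 6, 7}, which has 6 elements.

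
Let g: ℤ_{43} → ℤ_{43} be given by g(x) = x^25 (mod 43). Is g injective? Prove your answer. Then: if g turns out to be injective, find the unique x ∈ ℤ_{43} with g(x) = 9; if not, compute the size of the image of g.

13

Since 43 is prime, the nonzero elements of ℤ_{43} form a cyclic group of order 42.
As gcd(25, 42) = 1, raising to the 25th power is a bijection on this group: if a^25 ≡ b^25 then (ab^{−1})^25 = 1, and the only element of order dividing gcd(25, 42) = 1 is 1, so a = b.
With g(0) = 0 this makes g injective on all of ℤ_{43}, hence bijective (finite equal-size domain and codomain). In particular g is injective.
Since g is injective, we find the preimage of 9. The inverse of x ↦ x^25 on (ℤ_{43})^× is x ↦ x^37, because 25·37 = 925 = 22·42 + 1 ≡ 1 (mod 42) and x^{42} = 1 for x ≠ 0 (Fermat). So g⁻¹(9) = 9^37 mod 43.
Repeated squaring mod 43: 9^1 ≡ 9, 9^2 ≡ 9² = 81 ≡ 38, 9^4 ≡ 38² = 1444 ≡ 25, 9^8 ≡ 25² = 625 ≡ 23, 9^16 ≡ 23² = 529 ≡ 13, 9^32 ≡ 13² = 169 ≡ 40. Since 37 = 32 + 4 + 1, 9^37 ≡ 40·25·9: 40·25 = 1000 ≡ 11, then 11·9 = 99 ≡ 13. So 9^37 ≡ 13 (mod 43).
Hence g⁻¹(9) = 13.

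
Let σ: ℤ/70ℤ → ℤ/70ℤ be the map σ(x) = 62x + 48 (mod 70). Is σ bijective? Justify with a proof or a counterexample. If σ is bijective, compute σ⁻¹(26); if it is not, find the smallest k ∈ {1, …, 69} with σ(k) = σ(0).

35

By definition, injectivity means: for all u, v in the domain, σ(u) = σ(v) implies u = v.
We have gcd(62, 70) = 2 > 1. Taking u = 0 and v = 35: σ(0) = 48 and σ(35) = 62·35 + 48 = 2218 ≡ 48 (mod 70).
So σ(0) = σ(35) while 0 ≠ 35, therefore σ is not injective, hence not bijective.
Since σ is not bijective, we find the least positive k with σ(k) = σ(0): this means 62k ≡ 0 (mod 70), i.e. 70 ∣ 62k. Since gcd(62, 70) = 2, dividing through by 2 this holds exactly when 35 ∣ 31k, and as gcd(31, 35) = 1, exactly when 35 ∣ k.
The smallest positive such k is 35.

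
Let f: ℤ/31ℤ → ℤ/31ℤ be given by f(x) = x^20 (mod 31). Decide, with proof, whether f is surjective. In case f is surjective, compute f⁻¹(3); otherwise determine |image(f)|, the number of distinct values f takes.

f(1) = 1^20 = 1.
f(2): Repeated squaring mod 31: 2^1 ≡ 2, 2^2 ≡ 2² = 4, 2^4 ≡ 4² = 16, 2^8 ≡ 16² = 256 ≡ 8, 2^16 ≡ 8² = 64 ≡ 2. Since 20 = 16 + 4, 2^20 ≡ 2·16: 2·16 = 32 ≡ 1. So 2^20 ≡ 1 (mod 31).
So f(1) = f(2) = 1 while 1 ≠ 2, so f is not injective.
A non-injective map from the 31-element set ℤ/31ℤ to itself takes at most 30 distinct values, so it cannot be surjective. So f is not surjective.
Since f is not surjective, we determine |image(f)|. Computing x^20 mod 31 for each x (by repeated squaring, reducing mod 31 at every step), the values f(0), f(1), …, f(30) are: 0, 1, 1, 5, 1, 25, 5, 5, 1, 25, 25, 25, 5, 25, 5, 1, 1, 5, 25, 5, 25, 25, 25, 1, 5, 5, 25, 1, 5, 1, 1.
The distinct values are {0, 1, 5, 25}; there are 4 of them.

4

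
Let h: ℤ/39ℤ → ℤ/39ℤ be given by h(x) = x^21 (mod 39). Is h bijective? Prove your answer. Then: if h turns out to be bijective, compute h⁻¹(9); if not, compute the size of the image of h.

15

h(2): Repeated squaring mod 39: 2^1 ≡ 2, 2^2 ≡ 2² = 4, 2^4 ≡ 4² = 16, 2^8 ≡ 16² = 256 ≡ 22, 2^16 ≡ 22² = 484 ≡ 16. Since 21 = 16 + 4 + 1, 2^21 ≡ 16·16·2: 16·16 = 256 ≡ 22, then 22·2 = 44 ≡ 5. So 2^21 ≡ 5 (mod 39).
h(5): Repeated squaring mod 39: 5^1 ≡ 5, 5^2 ≡ 5² = 25, 5^4 ≡ 25² = 625 ≡ 1, 5^8 ≡ 1² = 1, 5^16 ≡ 1² = 1. Since 21 = 16 + 4 + 1, 5^21 ≡ 1·1·5: 1·1 = 1, then 1·5 = 5. So 5^21 ≡ 5 (mod 39).
So h(2) = h(5) = 5 while 2 ≠ 5, hence h is not injective, hence not bijective.
Since h is not bijective, we determine |image(h)|. Computing x^21 mod 39 for each x (by repeated squaring, reducing mod 39 at every step), the values h(0), h(1), …, h(38) are: 0, 1, 5, 27, 25, 5, 18, 34, 8, 27, 25, 8, 12, 13, 14, 18, 1, 38, 18, 31, 8, 21, 1, 38, 21, 25, 26, 27, 31, 14, 12, 31, 5, 21, 34, 14, 12, 34, 38.
The distinct values are {0, 1, 5, 8, 12, 13, 14, 18, 21, 25, 26, 27, 31, 34, 38}; there are 15 of them.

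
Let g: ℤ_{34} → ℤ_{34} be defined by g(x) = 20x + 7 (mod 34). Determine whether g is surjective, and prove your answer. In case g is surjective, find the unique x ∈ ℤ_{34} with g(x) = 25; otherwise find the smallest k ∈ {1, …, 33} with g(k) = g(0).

17

Since gcd(20, 34) = 2, we have 20x ≡ 0 (mod 2) for all x, so g(x) ≡ 1 (mod 2).
But 0 ≢ 1 (mod 2), so 0 ∈ ℤ_{34} has no preimage. So g is not surjective.
Since g is not surjective, we find the least positive k with g(k) = g(0): this means 20k ≡ 0 (mod 34), i.e. 34 ∣ 20k. Since gcd(20, 34) = 2, dividing through by 2 this holds exactly when 17 ∣ 10k, and as gcd(10, 17) = 1, exactly when 17 ∣ k.
The smallest positive such k is 17.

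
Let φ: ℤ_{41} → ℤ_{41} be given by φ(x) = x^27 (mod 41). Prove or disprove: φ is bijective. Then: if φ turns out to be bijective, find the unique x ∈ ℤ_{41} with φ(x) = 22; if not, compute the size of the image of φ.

Since 41 is prime, the nonzero elements of ℤ_{41} form a cyclic group of order 40.
As gcd(27, 40) = 1, raising to the 27th power is a bijection on this group: if s^27 ≡ t^27 then (st^{−1})^27 = 1, and the only element of order dividing gcd(27, 40) = 1 is 1, so s = t.
With φ(0) = 0 this makes φ injective on all of ℤ_{41}, hence bijective (finite equal-size domain and codomain). In particular φ is bijective.
Since φ is bijective, we find the preimage of 22. The inverse of x ↦ x^27 on (ℤ_{41})^× is x ↦ x^3, because 27·3 = 81 = 2·40 + 1 ≡ 1 (mod 40) and x^{40} = 1 for x ≠ 0 (Fermat). So φ⁻¹(22) = 22^3 mod 41.
Repeated squaring mod 41: 22^1 ≡ 22, 22^2 ≡ 22² = 484 ≡ 33. Since 3 = 2 + 1, 22^3 ≡ 33·22: 33·22 = 726 ≡ 29. So 22^3 ≡ 29 (mod 41).
Hence φ⁻¹(22) = 29.

29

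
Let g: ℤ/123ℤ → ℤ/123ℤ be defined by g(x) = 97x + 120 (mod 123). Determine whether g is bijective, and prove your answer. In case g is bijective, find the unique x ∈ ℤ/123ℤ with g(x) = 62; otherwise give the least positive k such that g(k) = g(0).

59

Suppose g(u) = g(v) in ℤ/123ℤ. Then 97u + 120 ≡ 97v + 120 (mod 123), hence 97(u − v) ≡ 0 (mod 123).
Since gcd(97, 123) = 1, 97 is invertible modulo 123, therefore u − v ≡ 0 (mod 123), i.e. u = v.
We now compute 97⁻¹ mod 123 explicitly. Euclid's algorithm: 123 = 1·97 + 26, 97 = 3·26 + 19, 26 = 1·19 + 7, 19 = 2·7 + 5, 7 = 1·5 + 2, 5 = 2·2 + 1; back-substituting gives 1 = 52·97 − 41·123, so 97⁻¹ ≡ 52 (mod 123).
Then y ↦ 52(y − 120) is a two-sided inverse to g, so every y ∈ ℤ/123ℤ has a preimage.
Thus g is bijective.
Since g is bijective, we find g⁻¹(62): we need 97x ≡ 62 − 120 ≡ 65 (mod 123). Using 97⁻¹ = 52: x ≡ 52·65 = 3380 = 27·123 + 59, so x = 59.
Check: g(59) = 97·59 + 120 = 5843 = 47·123 + 62 ≡ 62 (mod 123).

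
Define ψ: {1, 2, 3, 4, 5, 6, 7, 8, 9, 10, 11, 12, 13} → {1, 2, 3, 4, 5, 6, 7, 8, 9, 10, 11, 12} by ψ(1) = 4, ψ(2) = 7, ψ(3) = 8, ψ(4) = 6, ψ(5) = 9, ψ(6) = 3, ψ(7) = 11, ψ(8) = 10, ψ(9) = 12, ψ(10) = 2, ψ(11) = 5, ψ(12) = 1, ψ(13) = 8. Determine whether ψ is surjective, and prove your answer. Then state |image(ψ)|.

12

Every element of the codomain has a preimage: 1 = ψ(12), 2 = ψ(10), 3 = ψ(6), 4 = ψ(1), 5 = ψ(11), 6 = ψ(4), 7 = ψ(2), 8 = ψ(3), 9 = ψ(5), 10 = ψ(8), 11 = ψ(7), 12 = ψ(9).
So ψ is surjective.
The image of ψ is {1, 2, 3, 4, 5, 6, 7, 8, 9, 10, 11, 12}, which has 12 elements.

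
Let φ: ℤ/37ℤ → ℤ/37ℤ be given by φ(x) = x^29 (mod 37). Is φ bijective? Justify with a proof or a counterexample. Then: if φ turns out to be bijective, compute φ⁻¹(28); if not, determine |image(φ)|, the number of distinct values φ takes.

3

Since 37 is prime, the nonzero elements of ℤ/37ℤ form a cyclic group of order 36.
As gcd(29, 36) = 1, raising to the 29th power is a bijection on this group: if u^29 ≡ v^29 then (uv^{−1})^29 = 1, and the only element of order dividing gcd(29, 36) = 1 is 1, so u = v.
With φ(0) = 0 this makes φ injective on all of ℤ/37ℤ, hence bijective (finite equal-size domain and codomain). In particular φ is bijective.
Since φ is bijective, we find the preimage of 28. The inverse of x ↦ x^29 on (ℤ/37ℤ)^× is x ↦ x^5, because 29·5 = 145 = 4·36 + 1 ≡ 1 (mod 36) and x^{36} = 1 for x ≠ 0 (Fermat). So φ⁻¹(28) = 28^5 mod 37.
Repeated squaring mod 37: 28^1 ≡ 28, 28^2 ≡ 28² = 784 ≡ 7, 28^4 ≡ 7² = 49 ≡ 12. Since 5 = 4 + 1, 28^5 ≡ 12·28: 12·28 = 336 ≡ 3. So 28^5 ≡ 3 (mod 37).
Hence φ⁻¹(28) = 3.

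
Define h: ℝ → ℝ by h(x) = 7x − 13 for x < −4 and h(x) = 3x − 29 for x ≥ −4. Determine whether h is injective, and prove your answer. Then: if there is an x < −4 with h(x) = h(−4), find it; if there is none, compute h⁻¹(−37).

-8/3

Both pieces are strictly increasing (slopes 7 and 3), so each is injective on its own interval.
The left piece maps (−∞, −4) onto (−∞, −41); the right piece maps [−4, ∞) onto [−41, ∞).
These images are disjoint, so no value is attained by both pieces. So h is injective.
Because the two images are disjoint, no x < −4 has h(x) = h(−4), so we compute h⁻¹(−37): −37 lies in [−41, ∞), so solve 3x − 29 = −37: x = (−37 + 29)/3 = −8/3.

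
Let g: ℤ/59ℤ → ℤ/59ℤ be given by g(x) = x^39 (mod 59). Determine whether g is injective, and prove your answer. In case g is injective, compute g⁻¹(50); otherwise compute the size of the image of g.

38

Since 59 is prime, the nonzero elements of ℤ/59ℤ form a cyclic group of order 58.
As gcd(39, 58) = 1, raising to the 39th power is a bijection on this group: if s^39 ≡ t^39 then (st^{−1})^39 = 1, and the only element of order dividing gcd(39, 58) = 1 is 1, so s = t.
With g(0) = 0 this makes g injective on all of ℤ/59ℤ, hence bijective (finite equal-size domain and codomain). In particular g is injective.
Since g is injective, we find the preimage of 50. The inverse of x ↦ x^39 on (ℤ/59ℤ)^× is x ↦ x^3, because 39·3 = 117 = 2·58 + 1 ≡ 1 (mod 58) and x^{58} = 1 for x ≠ 0 (Fermat). So g⁻¹(50) = 50^3 mod 59.
Repeated squaring mod 59: 50^1 ≡ 50, 50^2 ≡ 50² = 2500 ≡ 22. Since 3 = 2 + 1, 50^3 ≡ 22·50: 22·50 = 1100 ≡ 38. So 50^3 ≡ 38 (mod 59).
Hence g⁻¹(50) = 38.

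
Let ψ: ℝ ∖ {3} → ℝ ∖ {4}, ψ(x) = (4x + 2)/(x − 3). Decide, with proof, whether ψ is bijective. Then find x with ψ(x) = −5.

Suppose ψ(s) = ψ(t). Cross-multiplying: (4s + 2)(t − 3) = (4t + 2)(s − 3).
Expanding both sides and cancelling the symmetric terms leaves −14·(s − t) = 0. Since −14 ≠ 0, s = t. Therefore ψ is injective.
For any y ≠ 4, solving y(x − 3) = 4x + 2 for x gives a well-defined x ≠ 3. So ψ is surjective.
Hence ψ is bijective.
Solving ψ(x) = −5: cross-multiplying gives 4x + 2 = −5(x − 3), which rearranges to 9x = 13, so x = 13/9.

13/9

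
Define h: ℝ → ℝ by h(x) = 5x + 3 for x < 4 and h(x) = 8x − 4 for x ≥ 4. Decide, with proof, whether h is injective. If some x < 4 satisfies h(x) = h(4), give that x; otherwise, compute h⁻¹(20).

Both pieces are strictly increasing (slopes 5 and 8), so each is injective on its own interval.
The left piece maps (−∞, 4) onto (−∞, 23); the right piece maps [4, ∞) onto [28, ∞).
These images are disjoint, so no value is attained by both pieces. Hence h is injective.
Because the two images are disjoint, no x < 4 has h(x) = h(4), so we compute h⁻¹(20): 20 lies in (−∞, 23), so solve 5x + 3 = 20: x = (20 − 3)/5 = 17/5.

17/5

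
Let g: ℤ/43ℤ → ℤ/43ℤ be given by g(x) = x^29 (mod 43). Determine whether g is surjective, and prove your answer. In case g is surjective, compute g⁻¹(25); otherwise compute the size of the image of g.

40

Since 43 is prime, the nonzero elements of ℤ/43ℤ form a cyclic group of order 42.
As gcd(29, 42) = 1, raising to the 29th power is a bijection on this group: if a^29 ≡ b^29 then (ab^{−1})^29 = 1, and the only element of order dividing gcd(29, 42) = 1 is 1, so a = b.
With g(0) = 0 this makes g injective on all of ℤ/43ℤ, hence bijective (finite equal-size domain and codomain). In particular g is surjective.
Since g is surjective, we find the preimage of 25. The inverse of x ↦ x^29 on (ℤ/43ℤ)^× is x ↦ x^29, because 29·29 = 841 = 20·42 + 1 ≡ 1 (mod 42) and x^{42} = 1 for x ≠ 0 (Fermat). So g⁻¹(25) = 25^29 mod 43.
Repeated squaring mod 43: 25^1 ≡ 25, 25^2 ≡ 25² = 625 ≡ 23, 25^4 ≡ 23² = 529 ≡ 13, 25^8 ≡ 13² = 169 ≡ 40, 25^16 ≡ 40² = 1600 ≡ 9. Since 29 = 16 + 8 + 4 + 1, 25^29 ≡ 9·40·13·25: 9·40 = 360 ≡ 16, then 16·13 = 208 ≡ 36, then 36·25 = 900 ≡ 40. So 25^29 ≡ 40 (mod 43).
Hence g⁻¹(25) = 40.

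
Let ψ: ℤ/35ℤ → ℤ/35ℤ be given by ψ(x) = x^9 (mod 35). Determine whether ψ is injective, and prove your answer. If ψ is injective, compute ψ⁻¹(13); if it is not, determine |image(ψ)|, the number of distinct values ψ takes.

ψ(4): Repeated squaring mod 35: 4^1 ≡ 4, 4^2 ≡ 4² = 16, 4^4 ≡ 16² = 256 ≡ 11, 4^8 ≡ 11² = 121 ≡ 16. Since 9 = 8 + 1, 4^9 ≡ 16·4: 16·4 = 64 ≡ 29. So 4^9 ≡ 29 (mod 35).
ψ(9): Repeated squaring mod 35: 9^1 ≡ 9, 9^2 ≡ 9² = 81 ≡ 11, 9^4 ≡ 11² = 121 ≡ 16, 9^8 ≡ 16² = 256 ≡ 11. Since 9 = 8 + 1, 9^9 ≡ 11·9: 11·9 = 99 ≡ 29. So 9^9 ≡ 29 (mod 35).
So ψ(4) = ψ(9) = 29 while 4 ≠ 9, hence ψ is not injective.
Since ψ is not injective, we determine |image(ψ)|. Computing x^9 mod 35 for each x (by repeated squaring, reducing mod 35 at every step), the values ψ(0), ψ(1), …, ψ(34) are: 0, 1, 22, 13, 29, 20, 6, 7, 8, 29, 20, 1, 27, 13, 14, 15, 1, 27, 8, 34, 20, 21, 22, 8, 34, 15, 6, 27, 28, 29, 15, 6, 22, 13, 34.
The distinct values are {0, 1, 6, 7, 8, 13, 14, 15, 20, 21, 22, 27, 28, 29, 34}; there are 15 of them.

15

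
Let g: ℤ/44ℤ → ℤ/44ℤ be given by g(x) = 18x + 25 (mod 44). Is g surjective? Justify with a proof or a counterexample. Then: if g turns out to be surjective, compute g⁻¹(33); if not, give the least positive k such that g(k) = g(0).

22

Since gcd(18, 44) = 2, we have 18x ≡ 0 (mod 2) for all x, so g(x) ≡ 1 (mod 2).
But 0 ≢ 1 (mod 2), so 0 ∈ ℤ/44ℤ has no preimage. So g is not surjective.
Since g is not surjective, we find the least positive k with g(k) = g(0): this means 18k ≡ 0 (mod 44), i.e. 44 ∣ 18k. Since gcd(18, 44) = 2, dividing through by 2 this holds exactly when 22 ∣ 9k, and as gcd(9, 22) = 1, exactly when 22 ∣ k.
The smallest positive such k is 22.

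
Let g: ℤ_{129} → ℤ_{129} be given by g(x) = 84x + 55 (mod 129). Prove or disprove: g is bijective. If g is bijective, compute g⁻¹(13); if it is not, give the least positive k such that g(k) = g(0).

43

By definition, g is injective if g(s) = g(t) implies s = t.
We have gcd(84, 129) = 3 > 1. Taking s = 0 and t = 43: g(0) = 55 and g(43) = 84·43 + 55 = 3667 ≡ 55 (mod 129).
So g(0) = g(43) while 0 ≠ 43, hence g is not injective, hence not bijective.
Since g is not bijective, we find the least positive k with g(k) = g(0): this means 84k ≡ 0 (mod 129), i.e. 129 ∣ 84k. Since gcd(84, 129) = 3, dividing through by 3 this holds exactly when 43 ∣ 28k, and as gcd(28, 43) = 1, exactly when 43 ∣ k.
The smallest positive such k is 43.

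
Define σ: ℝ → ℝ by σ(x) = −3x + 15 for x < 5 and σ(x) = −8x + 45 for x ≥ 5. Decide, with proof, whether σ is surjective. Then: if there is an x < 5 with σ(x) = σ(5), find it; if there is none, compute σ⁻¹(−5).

10/3

Both pieces are strictly decreasing (slopes −3 and −8), so each is injective on its own interval.
The left piece maps (−∞, 5) onto (0, ∞); the right piece maps [5, ∞) onto (−∞, 5].
The union (0, ∞) ∪ (−∞, 5] covers ℝ, so σ is surjective.
For the follow-up: the images overlap, so an x < 5 with σ(x) = σ(5) exists. σ(5) = 5; solving −3x + 15 = 5 for x < 5 gives x = (5 − 15)/(−3) = 10/3.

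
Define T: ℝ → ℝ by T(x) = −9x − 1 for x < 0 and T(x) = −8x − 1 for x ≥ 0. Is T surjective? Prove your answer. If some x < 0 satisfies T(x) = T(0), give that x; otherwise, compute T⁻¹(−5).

1/2

Both pieces are strictly decreasing (slopes −9 and −8), so each is injective on its own interval.
The left piece maps (−∞, 0) onto (−1, ∞); the right piece maps [0, ∞) onto (−∞, −1].
These images together cover ℝ, so T is surjective.
Because the two images are disjoint, no x < 0 has T(x) = T(0), so we compute T⁻¹(−5): −5 lies in (−∞, −1], so solve −8x − 1 = −5: x = (−5 + 1)/(−8) = 1/2.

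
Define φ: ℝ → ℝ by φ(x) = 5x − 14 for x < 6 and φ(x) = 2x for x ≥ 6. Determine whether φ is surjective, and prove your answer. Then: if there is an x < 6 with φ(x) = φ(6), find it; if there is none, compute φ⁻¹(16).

26/5

Both pieces are strictly increasing (slopes 5 and 2), so each is injective on its own interval.
The left piece maps (−∞, 6) onto (−∞, 16); the right piece maps [6, ∞) onto [12, ∞).
The union (−∞, 16) ∪ [12, ∞) covers ℝ, so φ is surjective.
For the follow-up: the images overlap, so an x < 6 with φ(x) = φ(6) exists. φ(6) = 12; solving 5x − 14 = 12 for x < 6 gives x = (12 + 14)/5 = 26/5.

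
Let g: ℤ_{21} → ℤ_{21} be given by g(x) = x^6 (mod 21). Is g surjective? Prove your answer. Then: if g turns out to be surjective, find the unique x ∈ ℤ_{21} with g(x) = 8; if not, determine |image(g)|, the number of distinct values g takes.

4

g(1) = 1^6 = 1.
g(2): Repeated squaring mod 21: 2^1 ≡ 2, 2^2 ≡ 2² = 4, 2^4 ≡ 4² = 16. Since 6 = 4 + 2, 2^6 ≡ 16·4: 16·4 = 64 ≡ 1. So 2^6 ≡ 1 (mod 21).
So g(1) = g(2) = 1 while 1 ≠ 2, thus g is not injective.
A non-injective map from the 21-element set ℤ_{21} to itself takes at most 20 distinct values, so it cannot be surjective. Hence g is not surjective.
Since g is not surjective, we determine |image(g)|. Computing x^6 mod 21 for each x (by repeated squaring, reducing mod 21 at every step), the values g(0), g(1), …, g(20) are: 0, 1, 1, 15, 1, 1, 15, 7, 1, 15, 1, 1, 15, 1, 7, 15, 1, 1, 15, 1, 1.
The distinct values are {0, 1, 7, 15}; there are 4 of them.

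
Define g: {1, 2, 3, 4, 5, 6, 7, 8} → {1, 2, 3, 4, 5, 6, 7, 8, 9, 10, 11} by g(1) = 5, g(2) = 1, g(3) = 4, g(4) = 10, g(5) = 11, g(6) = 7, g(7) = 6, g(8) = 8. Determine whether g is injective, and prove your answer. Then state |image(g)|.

8

The values g(1), …, g(8) are 5, 1, 4, 10, 11, 7, 6, 8 — all distinct.
So g(x_1) = g(x_2) only when x_1 = x_2, and g is injective.
The image of g is {1, 4, 5, 6, 7, 8, 10, 11}, which has 8 elements.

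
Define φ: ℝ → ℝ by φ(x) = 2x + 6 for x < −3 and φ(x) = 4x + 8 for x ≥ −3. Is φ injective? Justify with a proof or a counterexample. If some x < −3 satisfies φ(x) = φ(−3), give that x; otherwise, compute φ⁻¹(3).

Both pieces are strictly increasing (slopes 2 and 4), so each is injective on its own interval.
The left piece maps (−∞, −3) onto (−∞, 0); the right piece maps [−3, ∞) onto [−4, ∞).
These images overlap. In particular φ(−3) = −4 (right piece), and solving 2x + 6 = −4 on the left piece gives x = −5 < −3.
So φ(−5) = φ(−3) with −5 ≠ −3, and φ is not injective. This x = −5 is the requested value below −3.

-5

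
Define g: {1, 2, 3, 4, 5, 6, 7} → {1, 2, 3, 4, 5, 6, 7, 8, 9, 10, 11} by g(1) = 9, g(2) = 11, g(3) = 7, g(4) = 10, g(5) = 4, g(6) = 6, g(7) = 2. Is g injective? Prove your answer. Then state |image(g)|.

7

The values g(1), …, g(7) are 9, 11, 7, 10, 4, 6, 2 — all distinct.
So g(a) = g(b) only when a = b, and g is injective.
The image of g is {2, 4, 6, 7, 9, 10, 11}, which has 7 elements.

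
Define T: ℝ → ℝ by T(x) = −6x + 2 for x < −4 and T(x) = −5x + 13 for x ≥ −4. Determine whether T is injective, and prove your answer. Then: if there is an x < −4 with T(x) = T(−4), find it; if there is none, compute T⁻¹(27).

Both pieces are strictly decreasing (slopes −6 and −5), so each is injective on its own interval.
The left piece maps (−∞, −4) onto (26, ∞); the right piece maps [−4, ∞) onto (−∞, 33].
These images overlap. In particular T(−4) = 33 (right piece), and solving −6x + 2 = 33 on the left piece gives x = −31/6 < −4.
So T(−31/6) = T(−4) with −31/6 ≠ −4, and T is not injective. This x = −31/6 is the requested value below −4.

-31/6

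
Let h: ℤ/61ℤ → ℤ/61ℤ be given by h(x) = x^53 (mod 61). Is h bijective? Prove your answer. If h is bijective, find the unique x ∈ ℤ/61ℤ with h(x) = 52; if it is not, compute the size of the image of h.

41

Since 61 is prime, the nonzero elements of ℤ/61ℤ form a cyclic group of order 60.
As gcd(53, 60) = 1, raising to the 53rd power is a bijection on this group: if x_1^53 ≡ x_2^53 then (x_1x_2^{−1})^53 = 1, and the only element of order dividing gcd(53, 60) = 1 is 1, so x_1 = x_2.
With h(0) = 0 this makes h injective on all of ℤ/61ℤ, hence bijective (finite equal-size domain and codomain). In particular h is bijective.
Since h is bijective, we find the preimage of 52. The inverse of x ↦ x^53 on (ℤ/61ℤ)^× is x ↦ x^17, because 53·17 = 901 = 15·60 + 1 ≡ 1 (mod 60) and x^{60} = 1 for x ≠ 0 (Fermat). So h⁻¹(52) = 52^17 mod 61.
Repeated squaring mod 61: 52^1 ≡ 52, 52^2 ≡ 52² = 2704 ≡ 20, 52^4 ≡ 20² = 400 ≡ 34, 52^8 ≡ 34² = 1156 ≡ 58, 52^16 ≡ 58² = 3364 ≡ 9. Since 17 = 16 + 1, 52^17 ≡ 9·52: 9·52 = 468 ≡ 41. So 52^17 ≡ 41 (mod 61).
Hence h⁻¹(52) = 41.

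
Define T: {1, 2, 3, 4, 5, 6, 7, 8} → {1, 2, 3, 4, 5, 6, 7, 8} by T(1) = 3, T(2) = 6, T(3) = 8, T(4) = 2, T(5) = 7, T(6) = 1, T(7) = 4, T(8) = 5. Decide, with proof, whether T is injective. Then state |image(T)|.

The values T(1), …, T(8) are 3, 6, 8, 2, 7, 1, 4, 5 — all distinct.
So T(u) = T(v) only when u = v, and T is injective.
The image of T is {1, 2, 3, 4, 5, 6, 7, 8}, which has 8 elements.

8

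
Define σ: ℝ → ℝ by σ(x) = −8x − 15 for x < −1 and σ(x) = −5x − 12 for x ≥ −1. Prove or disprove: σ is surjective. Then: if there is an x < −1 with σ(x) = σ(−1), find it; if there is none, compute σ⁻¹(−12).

Both pieces are strictly decreasing (slopes −8 and −5), so each is injective on its own interval.
The left piece maps (−∞, −1) onto (−7, ∞); the right piece maps [−1, ∞) onto (−∞, −7].
These images together cover ℝ, so σ is surjective.
Because the two images are disjoint, no x < −1 has σ(x) = σ(−1), so we compute σ⁻¹(−12): −12 lies in (−∞, −7], so solve −5x − 12 = −12: x = (−12 + 12)/(−5) = 0.

0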